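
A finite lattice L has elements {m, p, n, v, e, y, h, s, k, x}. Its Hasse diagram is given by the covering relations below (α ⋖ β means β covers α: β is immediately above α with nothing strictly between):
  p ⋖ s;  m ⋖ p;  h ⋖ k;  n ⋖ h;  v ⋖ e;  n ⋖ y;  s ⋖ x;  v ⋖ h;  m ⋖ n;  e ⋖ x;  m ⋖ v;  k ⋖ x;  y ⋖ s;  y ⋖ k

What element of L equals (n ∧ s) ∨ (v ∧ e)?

h

n ∧ s = n
v ∧ e = v
n ∨ v = h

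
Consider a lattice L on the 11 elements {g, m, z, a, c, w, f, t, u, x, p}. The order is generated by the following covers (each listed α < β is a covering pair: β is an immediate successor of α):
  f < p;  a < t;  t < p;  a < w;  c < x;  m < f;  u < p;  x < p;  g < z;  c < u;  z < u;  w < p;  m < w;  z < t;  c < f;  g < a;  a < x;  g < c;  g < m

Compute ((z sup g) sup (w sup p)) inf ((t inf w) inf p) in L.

a

z ∨ g = z
w ∨ p = p
z ∨ p = p
t ∧ w = a
a ∧ p = a
p ∧ a = a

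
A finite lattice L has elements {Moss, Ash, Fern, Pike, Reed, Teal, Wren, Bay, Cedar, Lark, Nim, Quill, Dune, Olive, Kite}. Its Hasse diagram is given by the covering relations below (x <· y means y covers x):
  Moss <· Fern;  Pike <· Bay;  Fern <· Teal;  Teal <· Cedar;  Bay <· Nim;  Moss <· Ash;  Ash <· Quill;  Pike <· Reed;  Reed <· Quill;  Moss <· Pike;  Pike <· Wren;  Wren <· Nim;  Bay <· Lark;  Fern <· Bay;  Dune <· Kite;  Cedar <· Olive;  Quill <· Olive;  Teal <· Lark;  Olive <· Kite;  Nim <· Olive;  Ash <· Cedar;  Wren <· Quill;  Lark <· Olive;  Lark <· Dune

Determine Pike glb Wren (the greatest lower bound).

Common lower bounds of {Pike, Wren}: Moss, Pike.
The greatest among these is Pike.

Pike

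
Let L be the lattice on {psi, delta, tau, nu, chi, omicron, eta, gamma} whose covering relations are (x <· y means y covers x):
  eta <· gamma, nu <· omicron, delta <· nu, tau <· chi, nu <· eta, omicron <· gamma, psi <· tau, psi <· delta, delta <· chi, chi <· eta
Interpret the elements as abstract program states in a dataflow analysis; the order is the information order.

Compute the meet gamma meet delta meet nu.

delta

Common lower bounds of {gamma, delta, nu}: delta, psi.
The greatest among these is delta.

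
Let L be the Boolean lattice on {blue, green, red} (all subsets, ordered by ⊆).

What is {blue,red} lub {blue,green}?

{blue,green,red}

Under ⊆, join is union: {blue,red} ∪ {blue,green} = {blue,green,red}.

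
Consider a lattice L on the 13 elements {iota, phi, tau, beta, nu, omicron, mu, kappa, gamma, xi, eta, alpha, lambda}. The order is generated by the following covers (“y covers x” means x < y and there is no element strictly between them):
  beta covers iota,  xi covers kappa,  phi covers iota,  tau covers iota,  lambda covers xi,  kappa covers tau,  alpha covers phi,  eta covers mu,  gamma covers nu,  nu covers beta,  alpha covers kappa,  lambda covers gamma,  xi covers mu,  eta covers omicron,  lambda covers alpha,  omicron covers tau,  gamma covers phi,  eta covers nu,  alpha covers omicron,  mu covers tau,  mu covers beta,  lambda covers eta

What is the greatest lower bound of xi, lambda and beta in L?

Common lower bounds of {xi, lambda, beta}: beta, iota.
The greatest among these is beta.

beta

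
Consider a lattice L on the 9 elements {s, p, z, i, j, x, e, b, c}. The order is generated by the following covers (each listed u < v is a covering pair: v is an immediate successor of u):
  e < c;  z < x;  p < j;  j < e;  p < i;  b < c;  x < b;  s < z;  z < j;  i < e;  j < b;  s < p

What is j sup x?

Common upper bounds of {j, x}: b, c.
The least among these is b.

b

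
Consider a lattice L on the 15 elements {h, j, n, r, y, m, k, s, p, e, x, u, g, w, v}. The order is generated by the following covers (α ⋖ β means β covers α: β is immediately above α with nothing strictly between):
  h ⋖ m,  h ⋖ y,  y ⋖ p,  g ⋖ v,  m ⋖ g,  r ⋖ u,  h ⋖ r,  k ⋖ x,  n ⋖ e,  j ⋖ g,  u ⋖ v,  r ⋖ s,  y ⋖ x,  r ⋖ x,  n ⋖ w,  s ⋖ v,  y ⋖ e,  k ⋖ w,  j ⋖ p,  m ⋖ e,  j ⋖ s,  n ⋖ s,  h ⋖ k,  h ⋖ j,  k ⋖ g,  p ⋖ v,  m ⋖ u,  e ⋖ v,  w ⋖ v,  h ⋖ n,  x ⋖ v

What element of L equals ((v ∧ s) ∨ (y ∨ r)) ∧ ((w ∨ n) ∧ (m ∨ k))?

k

v ∧ s = s
y ∨ r = x
s ∨ x = v
w ∨ n = w
m ∨ k = g
w ∧ g = k
v ∧ k = k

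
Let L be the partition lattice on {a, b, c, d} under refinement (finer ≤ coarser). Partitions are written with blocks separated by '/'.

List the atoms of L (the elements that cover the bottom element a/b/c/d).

a/b/cd, a/bc/d, a/bd/c, ab/c/d, ac/b/d, ad/b/c

The atoms are exactly the elements that cover a/b/c/d: a/b/cd, a/bc/d, a/bd/c, ab/c/d, ac/b/d, ad/b/c.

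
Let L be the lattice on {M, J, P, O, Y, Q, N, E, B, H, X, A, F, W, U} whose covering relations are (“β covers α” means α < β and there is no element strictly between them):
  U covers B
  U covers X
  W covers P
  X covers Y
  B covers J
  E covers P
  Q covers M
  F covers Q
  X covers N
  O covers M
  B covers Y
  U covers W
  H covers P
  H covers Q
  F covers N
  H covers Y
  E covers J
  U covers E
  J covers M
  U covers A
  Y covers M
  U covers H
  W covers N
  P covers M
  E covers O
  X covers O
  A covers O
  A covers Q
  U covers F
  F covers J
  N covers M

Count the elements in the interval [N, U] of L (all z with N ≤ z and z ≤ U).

5

The interval [N, U] = {F, N, U, W, X}, which has 5 elements.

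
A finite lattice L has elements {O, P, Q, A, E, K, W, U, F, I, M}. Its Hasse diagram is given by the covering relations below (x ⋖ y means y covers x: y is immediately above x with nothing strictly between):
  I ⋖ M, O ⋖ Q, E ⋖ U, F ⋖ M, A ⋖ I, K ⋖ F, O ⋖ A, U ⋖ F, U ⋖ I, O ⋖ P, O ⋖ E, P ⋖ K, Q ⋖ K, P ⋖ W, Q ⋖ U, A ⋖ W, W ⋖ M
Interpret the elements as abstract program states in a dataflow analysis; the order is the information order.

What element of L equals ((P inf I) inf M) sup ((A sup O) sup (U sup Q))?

I

P ∧ I = O
O ∧ M = O
A ∨ O = A
U ∨ Q = U
A ∨ U = I
O ∨ I = I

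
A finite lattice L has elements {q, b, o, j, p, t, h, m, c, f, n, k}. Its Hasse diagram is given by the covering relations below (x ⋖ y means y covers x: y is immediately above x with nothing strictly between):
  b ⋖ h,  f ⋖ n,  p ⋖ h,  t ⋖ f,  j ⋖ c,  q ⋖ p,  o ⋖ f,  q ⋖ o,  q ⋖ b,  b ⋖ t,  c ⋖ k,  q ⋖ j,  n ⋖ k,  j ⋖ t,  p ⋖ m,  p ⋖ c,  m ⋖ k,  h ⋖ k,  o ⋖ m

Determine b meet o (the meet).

q

Common lower bounds of {b, o}: q.
The greatest among these is q.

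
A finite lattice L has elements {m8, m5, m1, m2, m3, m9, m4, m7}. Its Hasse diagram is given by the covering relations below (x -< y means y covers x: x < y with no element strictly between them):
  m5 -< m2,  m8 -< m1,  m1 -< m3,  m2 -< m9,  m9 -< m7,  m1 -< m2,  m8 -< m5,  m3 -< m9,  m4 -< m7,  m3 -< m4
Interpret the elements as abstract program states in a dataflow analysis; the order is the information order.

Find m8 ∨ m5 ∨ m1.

Common upper bounds of {m8, m5, m1}: m2, m7, m9.
The least among these is m2.

m2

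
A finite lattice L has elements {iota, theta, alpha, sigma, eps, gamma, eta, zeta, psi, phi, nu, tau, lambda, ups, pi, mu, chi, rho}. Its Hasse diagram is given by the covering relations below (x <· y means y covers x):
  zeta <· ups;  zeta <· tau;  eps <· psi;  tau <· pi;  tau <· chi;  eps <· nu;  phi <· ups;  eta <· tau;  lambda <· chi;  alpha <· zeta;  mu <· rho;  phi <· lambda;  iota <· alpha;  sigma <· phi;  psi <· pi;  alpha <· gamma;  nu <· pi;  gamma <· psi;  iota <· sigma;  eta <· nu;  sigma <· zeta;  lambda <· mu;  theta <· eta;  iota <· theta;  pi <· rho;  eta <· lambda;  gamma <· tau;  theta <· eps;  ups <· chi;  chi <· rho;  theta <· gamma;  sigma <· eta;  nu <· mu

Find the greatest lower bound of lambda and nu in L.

eta

Common lower bounds of {lambda, nu}: eta, iota, sigma, theta.
The greatest among these is eta.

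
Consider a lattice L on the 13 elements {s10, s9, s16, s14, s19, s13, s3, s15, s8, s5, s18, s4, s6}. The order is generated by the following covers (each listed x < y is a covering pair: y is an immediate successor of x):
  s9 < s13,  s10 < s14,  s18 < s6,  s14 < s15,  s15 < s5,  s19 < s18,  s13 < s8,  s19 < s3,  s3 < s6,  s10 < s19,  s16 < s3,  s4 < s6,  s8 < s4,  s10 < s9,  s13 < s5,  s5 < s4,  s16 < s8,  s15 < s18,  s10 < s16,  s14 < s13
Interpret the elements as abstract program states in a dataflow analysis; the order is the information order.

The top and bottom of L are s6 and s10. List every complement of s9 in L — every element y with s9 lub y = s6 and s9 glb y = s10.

s18, s19, s3

Need y with s9 ∨ y = s6 and s9 ∧ y = s10.
Checking each element gives: s18, s19, s3.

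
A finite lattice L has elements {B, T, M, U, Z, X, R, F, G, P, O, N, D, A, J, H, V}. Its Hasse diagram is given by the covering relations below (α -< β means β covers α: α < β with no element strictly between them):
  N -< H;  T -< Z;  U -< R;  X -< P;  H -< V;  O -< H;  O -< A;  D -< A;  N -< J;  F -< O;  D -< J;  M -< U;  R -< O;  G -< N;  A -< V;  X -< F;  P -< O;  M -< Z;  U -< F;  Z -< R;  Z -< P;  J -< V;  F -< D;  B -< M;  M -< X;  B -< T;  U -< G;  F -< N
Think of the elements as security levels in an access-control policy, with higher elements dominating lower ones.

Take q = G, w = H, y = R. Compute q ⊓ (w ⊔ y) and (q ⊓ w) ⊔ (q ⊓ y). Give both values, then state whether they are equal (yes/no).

G; G; yes

w ⊔ y = H, so q ⊓ (w ⊔ y) = G ⊓ H = G.
q ⊓ w = G and q ⊓ y = U, so (q ⊓ w) ⊔ (q ⊓ y) = G ⊔ U = G.
Equal: yes.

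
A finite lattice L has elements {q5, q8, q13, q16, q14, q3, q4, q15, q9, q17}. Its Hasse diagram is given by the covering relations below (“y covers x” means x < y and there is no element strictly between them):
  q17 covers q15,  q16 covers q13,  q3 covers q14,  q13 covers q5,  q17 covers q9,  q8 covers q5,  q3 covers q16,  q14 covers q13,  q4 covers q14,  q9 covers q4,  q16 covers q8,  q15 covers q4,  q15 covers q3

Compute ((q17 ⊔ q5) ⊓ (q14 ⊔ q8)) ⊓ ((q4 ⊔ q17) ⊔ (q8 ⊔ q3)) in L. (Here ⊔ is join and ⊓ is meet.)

q17 ∨ q5 = q17
q14 ∨ q8 = q3
q17 ∧ q3 = q3
q4 ∨ q17 = q17
q8 ∨ q3 = q3
q17 ∨ q3 = q17
q3 ∧ q17 = q3

q3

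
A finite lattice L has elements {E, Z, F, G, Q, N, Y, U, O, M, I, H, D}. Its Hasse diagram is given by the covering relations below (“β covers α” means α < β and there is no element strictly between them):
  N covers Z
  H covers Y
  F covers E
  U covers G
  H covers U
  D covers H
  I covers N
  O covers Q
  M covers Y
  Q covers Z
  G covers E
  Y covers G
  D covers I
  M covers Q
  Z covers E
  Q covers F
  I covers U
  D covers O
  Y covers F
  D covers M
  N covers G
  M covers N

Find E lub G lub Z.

Common upper bounds of {E, G, Z}: D, I, M, N.
The least among these is N.

N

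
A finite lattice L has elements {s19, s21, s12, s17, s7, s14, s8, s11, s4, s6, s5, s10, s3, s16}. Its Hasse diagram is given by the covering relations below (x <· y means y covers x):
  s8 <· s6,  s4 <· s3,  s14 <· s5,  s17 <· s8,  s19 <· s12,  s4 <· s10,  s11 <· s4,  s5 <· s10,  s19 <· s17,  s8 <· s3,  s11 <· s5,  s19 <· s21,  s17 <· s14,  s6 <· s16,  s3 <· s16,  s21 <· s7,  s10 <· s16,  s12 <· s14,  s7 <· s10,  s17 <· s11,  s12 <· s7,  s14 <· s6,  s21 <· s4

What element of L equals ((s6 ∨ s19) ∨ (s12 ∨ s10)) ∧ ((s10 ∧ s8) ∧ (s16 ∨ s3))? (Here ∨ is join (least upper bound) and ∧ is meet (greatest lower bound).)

s6 ∨ s19 = s6
s12 ∨ s10 = s10
s6 ∨ s10 = s16
s10 ∧ s8 = s17
s16 ∨ s3 = s16
s17 ∧ s16 = s17
s16 ∧ s17 = s17

s17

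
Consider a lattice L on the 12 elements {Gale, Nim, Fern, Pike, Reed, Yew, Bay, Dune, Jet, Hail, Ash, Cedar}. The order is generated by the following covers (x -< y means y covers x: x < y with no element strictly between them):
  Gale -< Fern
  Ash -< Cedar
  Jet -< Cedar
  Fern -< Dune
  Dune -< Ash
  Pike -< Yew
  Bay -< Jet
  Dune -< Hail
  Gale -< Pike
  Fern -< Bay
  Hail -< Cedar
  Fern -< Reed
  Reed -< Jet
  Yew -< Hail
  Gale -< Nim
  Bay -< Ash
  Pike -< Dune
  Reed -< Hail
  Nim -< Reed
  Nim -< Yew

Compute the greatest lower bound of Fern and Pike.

Common lower bounds of {Fern, Pike}: Gale.
The greatest among these is Gale.

Gale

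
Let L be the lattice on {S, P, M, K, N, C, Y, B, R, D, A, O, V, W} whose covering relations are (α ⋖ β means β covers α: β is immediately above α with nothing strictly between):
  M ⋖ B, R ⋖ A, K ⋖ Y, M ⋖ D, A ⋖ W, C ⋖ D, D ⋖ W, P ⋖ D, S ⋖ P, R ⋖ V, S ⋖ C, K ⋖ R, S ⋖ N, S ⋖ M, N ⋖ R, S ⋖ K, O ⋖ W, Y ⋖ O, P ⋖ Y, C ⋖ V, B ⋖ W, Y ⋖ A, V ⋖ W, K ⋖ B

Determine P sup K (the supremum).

Y

Common upper bounds of {P, K}: A, O, W, Y.
The least among these is Y.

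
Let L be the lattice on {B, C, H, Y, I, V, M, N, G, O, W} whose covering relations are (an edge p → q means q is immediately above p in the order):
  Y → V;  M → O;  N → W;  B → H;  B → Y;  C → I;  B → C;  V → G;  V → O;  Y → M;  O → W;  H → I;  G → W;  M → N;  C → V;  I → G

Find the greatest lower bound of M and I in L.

B

Common lower bounds of {M, I}: B.
The greatest among these is B.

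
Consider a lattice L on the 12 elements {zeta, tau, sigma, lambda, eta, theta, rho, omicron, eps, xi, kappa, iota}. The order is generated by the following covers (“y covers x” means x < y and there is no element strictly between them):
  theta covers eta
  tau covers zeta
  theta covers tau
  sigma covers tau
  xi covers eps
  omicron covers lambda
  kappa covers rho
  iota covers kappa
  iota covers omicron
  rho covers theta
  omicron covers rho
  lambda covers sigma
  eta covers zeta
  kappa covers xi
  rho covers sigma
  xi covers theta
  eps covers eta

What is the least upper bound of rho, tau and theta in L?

rho

Common upper bounds of {rho, tau, theta}: iota, kappa, omicron, rho.
The least among these is rho.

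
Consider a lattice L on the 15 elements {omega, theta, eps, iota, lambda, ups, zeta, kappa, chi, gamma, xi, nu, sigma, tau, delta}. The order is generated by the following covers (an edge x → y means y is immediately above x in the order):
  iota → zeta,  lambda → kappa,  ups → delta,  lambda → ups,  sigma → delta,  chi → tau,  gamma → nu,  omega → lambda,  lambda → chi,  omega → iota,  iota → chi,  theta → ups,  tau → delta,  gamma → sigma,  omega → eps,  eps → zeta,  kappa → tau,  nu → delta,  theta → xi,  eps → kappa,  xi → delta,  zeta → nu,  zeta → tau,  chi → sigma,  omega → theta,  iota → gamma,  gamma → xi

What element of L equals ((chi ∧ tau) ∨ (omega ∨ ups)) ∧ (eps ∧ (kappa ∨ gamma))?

eps

chi ∧ tau = chi
omega ∨ ups = ups
chi ∨ ups = delta
kappa ∨ gamma = delta
eps ∧ delta = eps
delta ∧ eps = eps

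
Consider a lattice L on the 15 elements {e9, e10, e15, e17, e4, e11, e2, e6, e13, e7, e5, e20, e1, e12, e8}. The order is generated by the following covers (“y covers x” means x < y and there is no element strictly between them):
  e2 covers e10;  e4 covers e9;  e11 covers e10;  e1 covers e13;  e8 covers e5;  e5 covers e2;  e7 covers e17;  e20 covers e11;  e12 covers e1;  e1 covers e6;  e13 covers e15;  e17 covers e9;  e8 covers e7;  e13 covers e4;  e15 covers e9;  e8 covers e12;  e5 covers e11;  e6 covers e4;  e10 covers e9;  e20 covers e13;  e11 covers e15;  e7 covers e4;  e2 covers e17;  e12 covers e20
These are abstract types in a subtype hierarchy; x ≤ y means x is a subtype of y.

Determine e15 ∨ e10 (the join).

Common upper bounds of {e15, e10}: e11, e12, e20, e5, e8.
The least among these is e11.

e11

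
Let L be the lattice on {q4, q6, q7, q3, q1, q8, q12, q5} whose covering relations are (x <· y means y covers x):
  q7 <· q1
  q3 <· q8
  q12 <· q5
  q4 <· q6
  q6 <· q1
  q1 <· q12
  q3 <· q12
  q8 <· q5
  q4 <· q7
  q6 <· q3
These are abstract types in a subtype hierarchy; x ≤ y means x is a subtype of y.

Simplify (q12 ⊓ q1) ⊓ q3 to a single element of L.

q12 ∧ q1 = q1
q1 ∧ q3 = q6

q6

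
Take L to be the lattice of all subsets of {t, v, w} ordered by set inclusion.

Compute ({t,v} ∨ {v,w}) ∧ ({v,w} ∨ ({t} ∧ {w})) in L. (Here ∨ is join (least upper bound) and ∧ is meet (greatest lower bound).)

{t,v} ∨ {v,w} = {t,v,w}
{t} ∧ {w} = ∅
{v,w} ∨ ∅ = {v,w}
{t,v,w} ∧ {v,w} = {v,w}

{v,w}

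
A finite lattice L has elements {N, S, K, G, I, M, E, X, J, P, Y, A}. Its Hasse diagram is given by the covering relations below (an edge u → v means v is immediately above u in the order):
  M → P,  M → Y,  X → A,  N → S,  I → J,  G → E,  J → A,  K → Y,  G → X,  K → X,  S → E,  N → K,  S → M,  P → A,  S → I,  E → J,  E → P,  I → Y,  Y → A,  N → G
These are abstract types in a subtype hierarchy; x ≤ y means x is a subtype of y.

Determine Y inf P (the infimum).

M

Common lower bounds of {Y, P}: M, N, S.
The greatest among these is M.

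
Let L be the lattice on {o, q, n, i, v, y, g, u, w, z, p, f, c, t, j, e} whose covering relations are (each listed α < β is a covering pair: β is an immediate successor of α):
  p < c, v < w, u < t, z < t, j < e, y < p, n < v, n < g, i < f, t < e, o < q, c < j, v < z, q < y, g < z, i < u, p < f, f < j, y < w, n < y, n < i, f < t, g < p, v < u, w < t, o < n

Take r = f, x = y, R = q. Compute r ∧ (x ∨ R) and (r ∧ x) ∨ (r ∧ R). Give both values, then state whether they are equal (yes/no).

y; y; yes

x ∨ R = y, so r ∧ (x ∨ R) = f ∧ y = y.
r ∧ x = y and r ∧ R = q, so (r ∧ x) ∨ (r ∧ R) = y ∨ q = y.
Equal: yes.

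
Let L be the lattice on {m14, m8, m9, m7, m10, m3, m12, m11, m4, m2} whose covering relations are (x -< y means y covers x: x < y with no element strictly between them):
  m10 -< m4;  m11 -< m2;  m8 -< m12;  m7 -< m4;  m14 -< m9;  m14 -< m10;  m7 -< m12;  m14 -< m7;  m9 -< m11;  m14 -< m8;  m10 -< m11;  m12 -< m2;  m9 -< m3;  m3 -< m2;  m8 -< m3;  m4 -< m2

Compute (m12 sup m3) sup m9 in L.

m12 ∨ m3 = m2
m2 ∨ m9 = m2

m2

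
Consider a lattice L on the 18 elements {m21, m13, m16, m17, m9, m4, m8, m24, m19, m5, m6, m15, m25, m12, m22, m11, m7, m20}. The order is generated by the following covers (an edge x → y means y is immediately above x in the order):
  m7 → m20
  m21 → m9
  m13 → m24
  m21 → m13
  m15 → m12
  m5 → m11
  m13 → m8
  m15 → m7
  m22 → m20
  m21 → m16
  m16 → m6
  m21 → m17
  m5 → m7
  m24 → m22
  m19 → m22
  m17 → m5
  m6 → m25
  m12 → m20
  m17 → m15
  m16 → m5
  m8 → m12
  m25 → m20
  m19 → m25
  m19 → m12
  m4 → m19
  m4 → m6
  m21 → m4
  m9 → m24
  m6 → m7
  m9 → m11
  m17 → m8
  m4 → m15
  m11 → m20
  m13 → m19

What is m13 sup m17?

Common upper bounds of {m13, m17}: m12, m20, m8.
The least among these is m8.

m8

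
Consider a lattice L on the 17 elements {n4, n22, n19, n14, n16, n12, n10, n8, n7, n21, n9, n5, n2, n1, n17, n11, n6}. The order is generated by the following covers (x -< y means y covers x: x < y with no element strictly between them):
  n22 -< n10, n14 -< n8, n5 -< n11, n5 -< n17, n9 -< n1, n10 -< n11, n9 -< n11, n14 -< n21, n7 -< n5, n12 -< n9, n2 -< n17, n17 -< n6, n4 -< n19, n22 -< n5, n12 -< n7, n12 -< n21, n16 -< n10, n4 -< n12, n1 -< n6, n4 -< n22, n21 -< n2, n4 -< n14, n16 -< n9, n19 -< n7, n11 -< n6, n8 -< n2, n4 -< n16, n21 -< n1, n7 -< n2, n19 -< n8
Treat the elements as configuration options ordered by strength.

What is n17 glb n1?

n21

Common lower bounds of {n17, n1}: n12, n14, n21, n4.
The greatest among these is n21.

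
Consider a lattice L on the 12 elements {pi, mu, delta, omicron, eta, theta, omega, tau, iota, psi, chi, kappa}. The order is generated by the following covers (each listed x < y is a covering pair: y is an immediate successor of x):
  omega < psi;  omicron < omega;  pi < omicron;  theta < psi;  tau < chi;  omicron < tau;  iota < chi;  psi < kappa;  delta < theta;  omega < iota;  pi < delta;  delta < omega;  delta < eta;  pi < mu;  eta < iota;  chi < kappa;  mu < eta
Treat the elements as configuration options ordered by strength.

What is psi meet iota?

Common lower bounds of {psi, iota}: delta, omega, omicron, pi.
The greatest among these is omega.

omega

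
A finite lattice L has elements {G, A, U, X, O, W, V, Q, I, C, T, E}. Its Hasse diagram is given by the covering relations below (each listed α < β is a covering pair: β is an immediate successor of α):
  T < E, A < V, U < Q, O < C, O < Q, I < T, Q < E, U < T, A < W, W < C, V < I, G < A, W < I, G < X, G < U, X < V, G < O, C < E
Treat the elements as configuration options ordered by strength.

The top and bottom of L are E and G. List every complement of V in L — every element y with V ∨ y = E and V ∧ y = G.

Need y with V ∨ y = E and V ∧ y = G.
Checking each element gives: O, Q.

O, Q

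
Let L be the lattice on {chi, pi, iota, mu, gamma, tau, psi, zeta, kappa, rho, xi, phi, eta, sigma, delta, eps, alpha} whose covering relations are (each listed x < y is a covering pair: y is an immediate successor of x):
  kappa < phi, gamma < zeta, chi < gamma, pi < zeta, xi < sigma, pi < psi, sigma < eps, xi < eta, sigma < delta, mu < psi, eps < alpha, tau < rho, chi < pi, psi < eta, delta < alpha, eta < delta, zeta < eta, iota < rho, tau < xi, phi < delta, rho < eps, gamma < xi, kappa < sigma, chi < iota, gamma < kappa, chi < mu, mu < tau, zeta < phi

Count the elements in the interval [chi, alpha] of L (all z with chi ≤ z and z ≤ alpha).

17

The interval [chi, alpha] = {alpha, chi, delta, eps, eta, gamma, iota, kappa, mu, phi, pi, psi, rho, sigma, tau, xi, zeta}, which has 17 elements.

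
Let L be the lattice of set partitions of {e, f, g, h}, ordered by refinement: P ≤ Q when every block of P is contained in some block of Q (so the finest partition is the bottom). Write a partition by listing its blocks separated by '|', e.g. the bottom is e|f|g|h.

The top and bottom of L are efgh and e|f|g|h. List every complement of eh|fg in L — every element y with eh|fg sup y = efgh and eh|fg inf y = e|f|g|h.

ef|gh, ef|g|h, eg|fh, eg|f|h, e|fh|g, e|f|gh

Need y with eh|fg ∨ y = efgh and eh|fg ∧ y = e|f|g|h.
Checking each element gives: ef|gh, ef|g|h, eg|fh, eg|f|h, e|fh|g, e|f|gh.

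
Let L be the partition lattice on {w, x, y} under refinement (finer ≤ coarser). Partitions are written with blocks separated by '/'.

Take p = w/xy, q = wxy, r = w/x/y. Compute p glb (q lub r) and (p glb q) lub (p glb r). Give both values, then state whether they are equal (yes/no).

q lub r = wxy, so p glb (q lub r) = w/xy glb wxy = w/xy.
p glb q = w/xy and p glb r = w/x/y, so (p glb q) lub (p glb r) = w/xy lub w/x/y = w/xy.
Equal: yes.

w/xy; w/xy; yes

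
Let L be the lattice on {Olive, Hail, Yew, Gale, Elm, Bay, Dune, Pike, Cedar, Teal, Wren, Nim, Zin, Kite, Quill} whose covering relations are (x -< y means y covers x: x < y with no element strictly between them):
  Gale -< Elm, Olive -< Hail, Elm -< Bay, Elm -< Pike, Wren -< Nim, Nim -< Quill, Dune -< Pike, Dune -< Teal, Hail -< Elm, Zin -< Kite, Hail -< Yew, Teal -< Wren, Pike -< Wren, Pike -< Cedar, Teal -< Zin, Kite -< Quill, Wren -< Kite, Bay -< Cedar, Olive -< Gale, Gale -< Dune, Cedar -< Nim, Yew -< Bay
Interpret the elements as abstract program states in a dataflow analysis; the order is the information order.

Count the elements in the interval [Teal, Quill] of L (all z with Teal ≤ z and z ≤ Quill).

The interval [Teal, Quill] = {Kite, Nim, Quill, Teal, Wren, Zin}, which has 6 elements.

6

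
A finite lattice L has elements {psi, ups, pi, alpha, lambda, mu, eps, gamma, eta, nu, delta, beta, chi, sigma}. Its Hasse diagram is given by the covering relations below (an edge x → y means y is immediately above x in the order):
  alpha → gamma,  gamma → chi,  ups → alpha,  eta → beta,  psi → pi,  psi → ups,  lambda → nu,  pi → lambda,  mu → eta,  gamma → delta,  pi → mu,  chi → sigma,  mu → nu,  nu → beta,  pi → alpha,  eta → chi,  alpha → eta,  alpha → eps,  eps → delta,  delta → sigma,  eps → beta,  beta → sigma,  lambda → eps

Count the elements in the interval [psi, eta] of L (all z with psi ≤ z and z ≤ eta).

6

The interval [psi, eta] = {alpha, eta, mu, pi, psi, ups}, which has 6 elements.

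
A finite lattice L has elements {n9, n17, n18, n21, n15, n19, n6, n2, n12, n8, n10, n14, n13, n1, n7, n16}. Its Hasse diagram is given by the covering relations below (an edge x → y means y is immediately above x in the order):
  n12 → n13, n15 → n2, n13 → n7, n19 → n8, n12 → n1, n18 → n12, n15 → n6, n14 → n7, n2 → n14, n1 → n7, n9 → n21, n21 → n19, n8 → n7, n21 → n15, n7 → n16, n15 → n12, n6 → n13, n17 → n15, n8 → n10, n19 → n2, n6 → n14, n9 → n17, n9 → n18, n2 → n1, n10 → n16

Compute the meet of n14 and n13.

n6

Common lower bounds of {n14, n13}: n15, n17, n21, n6, n9.
The greatest among these is n6.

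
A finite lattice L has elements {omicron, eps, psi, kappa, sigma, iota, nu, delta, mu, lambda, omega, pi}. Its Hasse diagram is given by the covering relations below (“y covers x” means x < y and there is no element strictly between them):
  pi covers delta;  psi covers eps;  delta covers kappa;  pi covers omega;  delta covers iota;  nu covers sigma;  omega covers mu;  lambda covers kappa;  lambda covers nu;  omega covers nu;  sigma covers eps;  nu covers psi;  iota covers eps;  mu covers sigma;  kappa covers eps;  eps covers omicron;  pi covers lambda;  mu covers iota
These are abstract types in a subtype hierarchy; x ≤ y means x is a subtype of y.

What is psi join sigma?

Common upper bounds of {psi, sigma}: lambda, nu, omega, pi.
The least among these is nu.

nu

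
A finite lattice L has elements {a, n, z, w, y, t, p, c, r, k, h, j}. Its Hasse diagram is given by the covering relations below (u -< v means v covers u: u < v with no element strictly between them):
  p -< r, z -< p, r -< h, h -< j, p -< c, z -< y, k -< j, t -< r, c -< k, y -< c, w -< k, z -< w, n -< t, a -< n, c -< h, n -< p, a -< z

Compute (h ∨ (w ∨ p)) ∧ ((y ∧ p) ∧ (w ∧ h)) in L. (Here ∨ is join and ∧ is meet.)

w ∨ p = k
h ∨ k = j
y ∧ p = z
w ∧ h = z
z ∧ z = z
j ∧ z = z

z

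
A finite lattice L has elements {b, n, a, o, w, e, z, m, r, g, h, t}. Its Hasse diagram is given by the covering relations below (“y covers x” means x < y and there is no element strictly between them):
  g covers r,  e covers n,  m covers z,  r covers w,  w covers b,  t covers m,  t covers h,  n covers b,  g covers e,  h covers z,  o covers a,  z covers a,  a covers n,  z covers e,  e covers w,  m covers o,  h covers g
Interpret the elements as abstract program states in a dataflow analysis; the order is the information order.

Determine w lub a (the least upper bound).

Common upper bounds of {w, a}: h, m, t, z.
The least among these is z.

z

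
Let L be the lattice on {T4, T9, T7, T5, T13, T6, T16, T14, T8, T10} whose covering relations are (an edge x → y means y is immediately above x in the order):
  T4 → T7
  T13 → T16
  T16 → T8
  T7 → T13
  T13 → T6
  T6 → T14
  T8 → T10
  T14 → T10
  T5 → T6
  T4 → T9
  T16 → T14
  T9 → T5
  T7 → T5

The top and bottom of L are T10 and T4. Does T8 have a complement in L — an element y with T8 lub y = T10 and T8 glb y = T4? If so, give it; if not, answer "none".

Need y with T8 ∨ y = T10 and T8 ∧ y = T4.
Checking each element gives: T9.

T9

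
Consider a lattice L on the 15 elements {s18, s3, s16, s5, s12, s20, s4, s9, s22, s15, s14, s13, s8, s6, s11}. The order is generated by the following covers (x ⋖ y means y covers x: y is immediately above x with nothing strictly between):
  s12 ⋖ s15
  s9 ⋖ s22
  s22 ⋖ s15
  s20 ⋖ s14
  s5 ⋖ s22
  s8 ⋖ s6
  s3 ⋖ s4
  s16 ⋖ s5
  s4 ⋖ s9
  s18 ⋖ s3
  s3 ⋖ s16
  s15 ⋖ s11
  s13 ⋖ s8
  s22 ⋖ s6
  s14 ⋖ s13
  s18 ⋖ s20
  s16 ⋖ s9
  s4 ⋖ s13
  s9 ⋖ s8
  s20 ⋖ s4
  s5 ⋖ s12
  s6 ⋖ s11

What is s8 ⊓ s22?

Common lower bounds of {s8, s22}: s16, s18, s20, s3, s4, s9.
The greatest among these is s9.

s9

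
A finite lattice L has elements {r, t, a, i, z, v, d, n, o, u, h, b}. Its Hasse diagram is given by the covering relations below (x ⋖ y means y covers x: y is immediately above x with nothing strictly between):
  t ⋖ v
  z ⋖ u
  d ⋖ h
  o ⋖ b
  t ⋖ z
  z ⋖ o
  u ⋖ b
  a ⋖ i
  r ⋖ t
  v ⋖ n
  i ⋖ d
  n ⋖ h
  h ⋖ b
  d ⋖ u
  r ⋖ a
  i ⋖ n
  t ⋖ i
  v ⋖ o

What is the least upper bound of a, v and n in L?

n

Common upper bounds of {a, v, n}: b, h, n.
The least among these is n.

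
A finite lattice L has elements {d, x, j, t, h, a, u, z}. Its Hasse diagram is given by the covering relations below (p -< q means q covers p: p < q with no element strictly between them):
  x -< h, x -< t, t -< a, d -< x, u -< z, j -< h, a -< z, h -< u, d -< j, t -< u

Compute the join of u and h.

u

Common upper bounds of {u, h}: u, z.
The least among these is u.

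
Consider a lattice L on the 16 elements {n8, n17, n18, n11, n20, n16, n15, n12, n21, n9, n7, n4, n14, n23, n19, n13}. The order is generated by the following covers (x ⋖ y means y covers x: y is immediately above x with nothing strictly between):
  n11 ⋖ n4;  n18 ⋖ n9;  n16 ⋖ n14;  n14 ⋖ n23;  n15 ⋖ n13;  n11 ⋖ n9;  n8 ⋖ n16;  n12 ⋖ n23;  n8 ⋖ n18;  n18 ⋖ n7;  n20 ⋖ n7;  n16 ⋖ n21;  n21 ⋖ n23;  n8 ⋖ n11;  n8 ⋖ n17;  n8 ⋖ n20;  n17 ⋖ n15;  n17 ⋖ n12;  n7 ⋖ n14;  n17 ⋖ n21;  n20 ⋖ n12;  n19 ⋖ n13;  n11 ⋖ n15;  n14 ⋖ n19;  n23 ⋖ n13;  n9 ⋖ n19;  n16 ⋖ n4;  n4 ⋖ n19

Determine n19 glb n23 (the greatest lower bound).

Common lower bounds of {n19, n23}: n14, n16, n18, n20, n7, n8.
The greatest among these is n14.

n14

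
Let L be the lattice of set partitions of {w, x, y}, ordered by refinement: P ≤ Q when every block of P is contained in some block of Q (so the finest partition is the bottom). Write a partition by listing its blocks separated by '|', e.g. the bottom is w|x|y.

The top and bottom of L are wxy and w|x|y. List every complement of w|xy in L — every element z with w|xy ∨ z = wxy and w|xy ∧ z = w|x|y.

Need z with w|xy ∨ z = wxy and w|xy ∧ z = w|x|y.
Checking each element gives: wx|y, wy|x.

wx|y, wy|x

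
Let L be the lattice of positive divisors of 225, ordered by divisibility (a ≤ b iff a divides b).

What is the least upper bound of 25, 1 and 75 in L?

In the divisibility order, the join is the least common multiple: lcm(25, 1, 75) = 75.

75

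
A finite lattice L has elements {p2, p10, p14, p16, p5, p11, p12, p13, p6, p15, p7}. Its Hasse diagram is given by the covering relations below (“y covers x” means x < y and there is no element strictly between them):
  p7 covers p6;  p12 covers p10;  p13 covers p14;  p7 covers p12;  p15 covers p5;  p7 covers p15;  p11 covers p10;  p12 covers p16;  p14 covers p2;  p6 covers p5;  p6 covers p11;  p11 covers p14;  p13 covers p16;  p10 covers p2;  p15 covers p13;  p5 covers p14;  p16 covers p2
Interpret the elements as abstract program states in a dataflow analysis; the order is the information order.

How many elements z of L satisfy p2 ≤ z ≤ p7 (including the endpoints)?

11

The interval [p2, p7] = {p10, p11, p12, p13, p14, p15, p16, p2, p5, p6, p7}, which has 11 elements.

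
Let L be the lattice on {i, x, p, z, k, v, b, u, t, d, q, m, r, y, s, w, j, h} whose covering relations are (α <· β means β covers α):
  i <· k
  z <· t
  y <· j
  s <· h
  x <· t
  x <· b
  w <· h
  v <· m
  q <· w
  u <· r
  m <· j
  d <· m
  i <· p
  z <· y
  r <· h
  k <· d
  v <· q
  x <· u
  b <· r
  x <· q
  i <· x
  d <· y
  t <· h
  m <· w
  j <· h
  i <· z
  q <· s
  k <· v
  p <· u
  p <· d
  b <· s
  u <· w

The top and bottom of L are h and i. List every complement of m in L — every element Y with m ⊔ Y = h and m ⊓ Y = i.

Need Y with m ∨ Y = h and m ∧ Y = i.
Checking each element gives: b, t.

b, t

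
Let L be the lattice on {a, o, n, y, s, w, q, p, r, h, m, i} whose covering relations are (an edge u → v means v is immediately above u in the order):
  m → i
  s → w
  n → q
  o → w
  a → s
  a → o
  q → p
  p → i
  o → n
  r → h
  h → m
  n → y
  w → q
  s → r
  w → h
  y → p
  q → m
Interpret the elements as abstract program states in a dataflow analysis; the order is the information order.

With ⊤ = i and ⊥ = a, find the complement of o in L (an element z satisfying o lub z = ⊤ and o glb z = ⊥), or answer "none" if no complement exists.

none

For every candidate z, either o ∨ z ≠ i or o ∧ z ≠ a; no complement exists.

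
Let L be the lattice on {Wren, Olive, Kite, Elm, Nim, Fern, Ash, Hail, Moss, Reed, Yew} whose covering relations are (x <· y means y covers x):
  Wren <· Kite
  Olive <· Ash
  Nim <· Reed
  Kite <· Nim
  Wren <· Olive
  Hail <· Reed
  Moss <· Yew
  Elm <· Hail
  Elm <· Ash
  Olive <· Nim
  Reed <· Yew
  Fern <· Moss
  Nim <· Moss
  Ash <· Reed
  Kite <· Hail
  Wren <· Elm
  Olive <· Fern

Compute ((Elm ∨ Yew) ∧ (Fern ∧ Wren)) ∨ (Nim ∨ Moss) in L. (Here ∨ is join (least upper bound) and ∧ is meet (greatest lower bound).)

Moss

Elm ∨ Yew = Yew
Fern ∧ Wren = Wren
Yew ∧ Wren = Wren
Nim ∨ Moss = Moss
Wren ∨ Moss = Moss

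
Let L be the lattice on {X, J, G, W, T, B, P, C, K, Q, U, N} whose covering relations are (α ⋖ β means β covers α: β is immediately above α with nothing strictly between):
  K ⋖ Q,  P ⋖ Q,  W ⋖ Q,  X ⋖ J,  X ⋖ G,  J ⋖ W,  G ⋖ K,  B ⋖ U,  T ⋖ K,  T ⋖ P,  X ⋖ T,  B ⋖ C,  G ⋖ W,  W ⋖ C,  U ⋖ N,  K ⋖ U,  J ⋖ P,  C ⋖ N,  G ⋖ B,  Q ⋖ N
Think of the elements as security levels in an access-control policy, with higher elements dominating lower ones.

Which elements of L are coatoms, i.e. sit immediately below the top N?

The coatoms are exactly the elements covered by N: C, Q, U.

C, Q, U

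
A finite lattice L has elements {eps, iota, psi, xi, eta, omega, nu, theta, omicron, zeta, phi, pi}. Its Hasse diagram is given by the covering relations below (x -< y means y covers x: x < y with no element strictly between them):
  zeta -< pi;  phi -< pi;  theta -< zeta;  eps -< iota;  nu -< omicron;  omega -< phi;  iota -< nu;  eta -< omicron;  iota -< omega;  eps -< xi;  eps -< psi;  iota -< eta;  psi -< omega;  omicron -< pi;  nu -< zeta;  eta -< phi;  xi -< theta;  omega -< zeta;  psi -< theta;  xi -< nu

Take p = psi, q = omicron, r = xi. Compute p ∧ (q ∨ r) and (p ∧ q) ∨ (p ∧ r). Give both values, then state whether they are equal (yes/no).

eps; eps; yes

q ∨ r = omicron, so p ∧ (q ∨ r) = psi ∧ omicron = eps.
p ∧ q = eps and p ∧ r = eps, so (p ∧ q) ∨ (p ∧ r) = eps ∨ eps = eps.
Equal: yes.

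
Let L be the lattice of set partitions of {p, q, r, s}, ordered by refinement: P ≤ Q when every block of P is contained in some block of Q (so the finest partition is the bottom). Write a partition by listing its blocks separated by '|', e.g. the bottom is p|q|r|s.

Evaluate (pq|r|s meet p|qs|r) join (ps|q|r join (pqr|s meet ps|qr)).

pq|r|s ∧ p|qs|r = p|q|r|s
pqr|s ∧ ps|qr = p|qr|s
ps|q|r ∨ p|qr|s = ps|qr
p|q|r|s ∨ ps|qr = ps|qr

ps|qr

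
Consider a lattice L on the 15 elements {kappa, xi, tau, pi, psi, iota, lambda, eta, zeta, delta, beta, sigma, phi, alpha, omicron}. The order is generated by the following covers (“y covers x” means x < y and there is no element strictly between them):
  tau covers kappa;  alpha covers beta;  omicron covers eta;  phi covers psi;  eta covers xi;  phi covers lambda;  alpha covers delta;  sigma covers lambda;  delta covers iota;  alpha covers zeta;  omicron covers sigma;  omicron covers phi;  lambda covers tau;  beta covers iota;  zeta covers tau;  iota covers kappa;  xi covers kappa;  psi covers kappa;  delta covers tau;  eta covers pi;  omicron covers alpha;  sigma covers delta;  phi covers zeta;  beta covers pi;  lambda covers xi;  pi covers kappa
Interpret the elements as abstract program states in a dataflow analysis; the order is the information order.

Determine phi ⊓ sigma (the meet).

Common lower bounds of {phi, sigma}: kappa, lambda, tau, xi.
The greatest among these is lambda.

lambda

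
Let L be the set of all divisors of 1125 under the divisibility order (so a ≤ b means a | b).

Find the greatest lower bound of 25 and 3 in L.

Common lower bounds of {25, 3}: 1.
The greatest among these is 1.

1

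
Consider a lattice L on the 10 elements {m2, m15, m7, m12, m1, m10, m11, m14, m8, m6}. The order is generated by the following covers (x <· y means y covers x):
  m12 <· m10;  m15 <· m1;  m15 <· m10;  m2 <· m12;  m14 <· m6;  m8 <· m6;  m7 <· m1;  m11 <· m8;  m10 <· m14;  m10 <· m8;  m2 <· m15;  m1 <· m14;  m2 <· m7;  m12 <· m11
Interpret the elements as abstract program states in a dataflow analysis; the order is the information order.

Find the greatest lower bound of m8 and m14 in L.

Common lower bounds of {m8, m14}: m10, m12, m15, m2.
The greatest among these is m10.

m10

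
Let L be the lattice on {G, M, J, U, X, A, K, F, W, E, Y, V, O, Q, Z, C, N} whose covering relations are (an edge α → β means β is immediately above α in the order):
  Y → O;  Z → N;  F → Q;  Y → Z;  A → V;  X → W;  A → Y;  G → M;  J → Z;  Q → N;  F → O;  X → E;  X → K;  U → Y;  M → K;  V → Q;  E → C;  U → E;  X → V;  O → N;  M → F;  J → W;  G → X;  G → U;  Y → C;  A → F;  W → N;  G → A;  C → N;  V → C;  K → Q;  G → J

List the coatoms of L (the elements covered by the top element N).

C, O, Q, W, Z

The coatoms are exactly the elements covered by N: C, O, Q, W, Z.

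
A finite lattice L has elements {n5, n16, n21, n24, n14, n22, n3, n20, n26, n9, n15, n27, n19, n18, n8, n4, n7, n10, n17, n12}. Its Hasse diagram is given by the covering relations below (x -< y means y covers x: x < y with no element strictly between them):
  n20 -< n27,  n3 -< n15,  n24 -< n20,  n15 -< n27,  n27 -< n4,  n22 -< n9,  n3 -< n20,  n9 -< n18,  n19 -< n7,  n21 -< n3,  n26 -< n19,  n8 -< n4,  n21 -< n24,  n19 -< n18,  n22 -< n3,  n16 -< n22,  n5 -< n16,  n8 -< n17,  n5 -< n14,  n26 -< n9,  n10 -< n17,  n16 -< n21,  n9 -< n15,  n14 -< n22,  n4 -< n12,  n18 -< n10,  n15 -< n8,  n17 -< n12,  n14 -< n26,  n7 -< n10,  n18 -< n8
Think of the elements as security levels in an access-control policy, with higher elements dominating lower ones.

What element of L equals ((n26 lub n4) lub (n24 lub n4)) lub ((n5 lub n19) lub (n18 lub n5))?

n4

n26 ∨ n4 = n4
n24 ∨ n4 = n4
n4 ∨ n4 = n4
n5 ∨ n19 = n19
n18 ∨ n5 = n18
n19 ∨ n18 = n18
n4 ∨ n18 = n4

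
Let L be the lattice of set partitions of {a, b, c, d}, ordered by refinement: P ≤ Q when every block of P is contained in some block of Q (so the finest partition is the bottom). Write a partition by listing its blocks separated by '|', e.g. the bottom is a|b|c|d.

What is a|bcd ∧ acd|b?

a|b|cd

The meet (common refinement) of a|bcd and acd|b intersects blocks pairwise, giving a|b|cd.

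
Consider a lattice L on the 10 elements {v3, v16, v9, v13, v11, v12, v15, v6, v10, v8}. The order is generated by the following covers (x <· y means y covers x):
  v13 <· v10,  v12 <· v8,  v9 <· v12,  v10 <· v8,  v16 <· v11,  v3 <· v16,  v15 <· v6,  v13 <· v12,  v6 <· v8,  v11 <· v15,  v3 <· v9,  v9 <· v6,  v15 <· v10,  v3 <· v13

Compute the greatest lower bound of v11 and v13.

v3

Common lower bounds of {v11, v13}: v3.
The greatest among these is v3.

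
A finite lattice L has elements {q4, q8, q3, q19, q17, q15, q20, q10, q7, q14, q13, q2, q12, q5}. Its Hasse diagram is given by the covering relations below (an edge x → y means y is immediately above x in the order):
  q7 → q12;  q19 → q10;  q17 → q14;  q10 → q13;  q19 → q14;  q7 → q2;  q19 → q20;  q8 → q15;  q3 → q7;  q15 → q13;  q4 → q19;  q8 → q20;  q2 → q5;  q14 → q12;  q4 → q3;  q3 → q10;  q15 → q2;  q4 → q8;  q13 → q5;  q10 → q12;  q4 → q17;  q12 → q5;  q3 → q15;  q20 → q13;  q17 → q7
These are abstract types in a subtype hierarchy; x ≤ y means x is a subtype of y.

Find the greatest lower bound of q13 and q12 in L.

q10

Common lower bounds of {q13, q12}: q10, q19, q3, q4.
The greatest among these is q10.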